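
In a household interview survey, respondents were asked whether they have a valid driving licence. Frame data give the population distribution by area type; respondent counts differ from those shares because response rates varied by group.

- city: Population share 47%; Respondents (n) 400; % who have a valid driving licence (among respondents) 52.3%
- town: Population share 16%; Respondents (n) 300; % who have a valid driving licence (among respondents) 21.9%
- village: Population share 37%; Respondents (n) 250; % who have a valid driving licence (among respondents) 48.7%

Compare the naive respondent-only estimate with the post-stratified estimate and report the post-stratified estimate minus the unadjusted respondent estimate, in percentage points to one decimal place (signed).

Without adjustment, the pooled respondent share is:
  (400/950)×52.3 + (300/950)×21.9 + (250/950)×48.7 = 41.7526%
Reweighting by population area type shares:
  0.47×52.3 + 0.16×21.9 + 0.37×48.7 = 46.104%
Difference = 46.104 − 41.7526 = 4.3514 pp.

+4.4 percentage points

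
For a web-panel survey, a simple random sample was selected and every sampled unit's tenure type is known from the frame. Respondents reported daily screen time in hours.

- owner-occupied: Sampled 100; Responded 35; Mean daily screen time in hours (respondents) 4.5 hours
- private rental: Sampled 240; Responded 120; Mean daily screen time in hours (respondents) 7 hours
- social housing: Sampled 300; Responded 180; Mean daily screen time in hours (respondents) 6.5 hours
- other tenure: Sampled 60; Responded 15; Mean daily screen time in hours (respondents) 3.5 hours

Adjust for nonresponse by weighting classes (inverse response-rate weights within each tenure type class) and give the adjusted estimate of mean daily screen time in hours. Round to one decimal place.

6.1

Class response rates: owner-occupied 35/100 = 35%, private rental 120/240 = 50%, social housing 180/300 = 60%, other tenure 15/60 = 25%.
Weighting each respondent by the inverse class response rate inflates each class back to its sampled size, so the class weight is n_sampled:
  owner-occupied: 100 × 4.5 = 450
  private rental: 240 × 7 = 1680
  social housing: 300 × 6.5 = 1950
  other tenure: 60 × 3.5 = 210
Adjusted estimate = 4290 / 700 = 6.12857 → 6.1.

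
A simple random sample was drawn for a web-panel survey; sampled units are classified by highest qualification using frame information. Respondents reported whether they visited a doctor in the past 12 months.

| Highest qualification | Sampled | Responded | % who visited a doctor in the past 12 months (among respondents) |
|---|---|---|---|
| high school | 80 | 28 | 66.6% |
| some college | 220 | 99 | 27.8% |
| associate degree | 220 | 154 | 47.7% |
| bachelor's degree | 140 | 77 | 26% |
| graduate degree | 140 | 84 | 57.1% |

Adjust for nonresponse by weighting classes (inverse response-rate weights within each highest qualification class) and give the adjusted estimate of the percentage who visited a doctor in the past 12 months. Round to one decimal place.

Response rates by class: high school 28/80 = 35%, some college 99/220 = 45%, associate degree 154/220 = 70%, bachelor's degree 77/140 = 55%, graduate degree 84/140 = 60%.
Weighting each respondent by the inverse class response rate inflates each class back to its sampled size, so the class weight is n_sampled:
  high school: 80 × 66.6 = 5328
  some college: 220 × 27.8 = 6116
  associate degree: 220 × 47.7 = 10,494
  bachelor's degree: 140 × 26 = 3640
  graduate degree: 140 × 57.1 = 7994
Adjusted estimate = 33,572 / 800 = 41.965 → 42.0%.

42.0%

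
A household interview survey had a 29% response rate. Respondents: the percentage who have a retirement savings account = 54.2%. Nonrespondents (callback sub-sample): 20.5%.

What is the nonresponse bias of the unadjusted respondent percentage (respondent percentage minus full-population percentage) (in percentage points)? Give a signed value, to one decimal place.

Nonresponse fraction = 1 − 0.29 = 0.71.
Bias = (nonresponse fraction) × (respondent percentage − nonrespondent percentage)
     = 0.71 × (54.2 − 20.5) = 0.71 × 33.7 = 23.927.

+23.9 percentage points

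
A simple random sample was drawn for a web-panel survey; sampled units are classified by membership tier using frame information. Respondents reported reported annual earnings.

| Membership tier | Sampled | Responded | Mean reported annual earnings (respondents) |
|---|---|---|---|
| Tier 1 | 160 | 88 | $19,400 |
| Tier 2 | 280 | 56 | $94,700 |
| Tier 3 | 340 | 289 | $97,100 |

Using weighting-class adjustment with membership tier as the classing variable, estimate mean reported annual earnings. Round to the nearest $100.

$80,300

Class response rates: Tier 1 88/160 = 55%, Tier 2 56/280 = 20%, Tier 3 289/340 = 85%.
Weighting each respondent by the inverse class response rate inflates each class back to its sampled size, so the class weight is n_sampled:
  Tier 1: 160 × 19,400 = 3,104,000
  Tier 2: 280 × 94,700 = 26,516,000
  Tier 3: 340 × 97,100 = 33,014,000
Adjusted estimate = 62,634,000 / 780 = 80,300 → $80,300.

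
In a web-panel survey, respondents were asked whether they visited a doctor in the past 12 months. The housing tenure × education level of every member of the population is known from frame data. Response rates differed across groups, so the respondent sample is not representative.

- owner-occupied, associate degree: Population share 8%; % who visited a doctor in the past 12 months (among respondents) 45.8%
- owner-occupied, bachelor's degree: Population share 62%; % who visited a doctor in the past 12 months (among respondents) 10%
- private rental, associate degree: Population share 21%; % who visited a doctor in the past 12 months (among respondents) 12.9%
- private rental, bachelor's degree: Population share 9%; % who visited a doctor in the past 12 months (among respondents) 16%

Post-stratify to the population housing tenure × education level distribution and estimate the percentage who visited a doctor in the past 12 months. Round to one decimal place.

Reweight to the known housing tenure × education level distribution:
  owner-occupied, associate degree: 0.08 × 45.8 = 3.664
  owner-occupied, bachelor's degree: 0.62 × 10 = 6.2
  private rental, associate degree: 0.21 × 12.9 = 2.709
  private rental, bachelor's degree: 0.09 × 16 = 1.44
Post-stratified estimate = 14.013 → 14.0%.

14.0%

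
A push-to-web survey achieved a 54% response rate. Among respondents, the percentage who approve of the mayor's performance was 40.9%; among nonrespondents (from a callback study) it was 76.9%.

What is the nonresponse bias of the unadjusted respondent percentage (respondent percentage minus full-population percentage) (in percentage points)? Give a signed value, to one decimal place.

-16.6 percentage points

Nonresponse fraction = 1 − 0.54 = 0.46.
Bias = (nonresponse fraction) × (respondent percentage − nonrespondent percentage)
     = 0.46 × (40.9 − 76.9) = 0.46 × -36 = -16.56.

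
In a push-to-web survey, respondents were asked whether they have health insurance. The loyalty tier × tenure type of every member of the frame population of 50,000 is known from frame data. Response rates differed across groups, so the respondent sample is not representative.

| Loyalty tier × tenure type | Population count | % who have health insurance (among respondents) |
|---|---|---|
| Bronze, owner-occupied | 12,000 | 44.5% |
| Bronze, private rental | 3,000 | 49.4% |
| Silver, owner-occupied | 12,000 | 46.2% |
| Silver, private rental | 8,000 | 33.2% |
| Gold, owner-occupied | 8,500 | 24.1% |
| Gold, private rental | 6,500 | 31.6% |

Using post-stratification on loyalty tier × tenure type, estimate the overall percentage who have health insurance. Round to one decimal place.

Each cell contributes population-share × respondent value:
  Bronze, owner-occupied: (12,000/50,000) × 44.5 = 10.68
  Bronze, private rental: (3,000/50,000) × 49.4 = 2.964
  Silver, owner-occupied: (12,000/50,000) × 46.2 = 11.088
  Silver, private rental: (8,000/50,000) × 33.2 = 5.312
  Gold, owner-occupied: (8,500/50,000) × 24.1 = 4.097
  Gold, private rental: (6,500/50,000) × 31.6 = 4.108
Post-stratified estimate = 38.249 → 38.2%.

38.2%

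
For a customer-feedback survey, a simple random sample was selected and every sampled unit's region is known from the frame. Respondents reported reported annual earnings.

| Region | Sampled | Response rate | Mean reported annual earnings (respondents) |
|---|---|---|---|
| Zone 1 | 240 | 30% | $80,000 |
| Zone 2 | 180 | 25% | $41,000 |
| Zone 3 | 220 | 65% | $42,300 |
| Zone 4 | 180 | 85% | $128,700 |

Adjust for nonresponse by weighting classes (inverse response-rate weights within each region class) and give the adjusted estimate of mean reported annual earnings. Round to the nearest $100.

$72,000

Weighting each respondent by the inverse class response rate inflates each class back to its sampled size, so the class weight is n_sampled:
  Zone 1: 240 × 80,000 = 19,200,000
  Zone 2: 180 × 41,000 = 7,380,000
  Zone 3: 220 × 42,300 = 9,306,000
  Zone 4: 180 × 128,700 = 23,166,000
Adjusted estimate = 59,052,000 / 820 = 72014.6 → $72,000.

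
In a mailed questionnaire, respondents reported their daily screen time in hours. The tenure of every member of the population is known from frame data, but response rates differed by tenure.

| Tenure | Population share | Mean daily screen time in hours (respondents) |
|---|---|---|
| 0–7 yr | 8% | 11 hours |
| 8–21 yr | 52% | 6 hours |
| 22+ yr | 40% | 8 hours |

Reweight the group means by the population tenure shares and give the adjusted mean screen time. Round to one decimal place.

7.2

Reweight to the known tenure distribution:
  0–7 yr: 0.08 × 11 = 0.88
  8–21 yr: 0.52 × 6 = 3.12
  22+ yr: 0.4 × 8 = 3.2
Post-stratified estimate = 7.2 → 7.2.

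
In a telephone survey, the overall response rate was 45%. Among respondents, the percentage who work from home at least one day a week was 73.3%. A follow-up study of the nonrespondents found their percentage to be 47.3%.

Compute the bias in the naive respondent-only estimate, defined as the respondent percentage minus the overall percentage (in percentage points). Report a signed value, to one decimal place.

+14.3 percentage points

Nonresponse fraction = 1 − 0.45 = 0.55.
Bias = (nonresponse fraction) × (respondent percentage − nonrespondent percentage)
     = 0.55 × (73.3 − 47.3) = 0.55 × 26 = 14.3.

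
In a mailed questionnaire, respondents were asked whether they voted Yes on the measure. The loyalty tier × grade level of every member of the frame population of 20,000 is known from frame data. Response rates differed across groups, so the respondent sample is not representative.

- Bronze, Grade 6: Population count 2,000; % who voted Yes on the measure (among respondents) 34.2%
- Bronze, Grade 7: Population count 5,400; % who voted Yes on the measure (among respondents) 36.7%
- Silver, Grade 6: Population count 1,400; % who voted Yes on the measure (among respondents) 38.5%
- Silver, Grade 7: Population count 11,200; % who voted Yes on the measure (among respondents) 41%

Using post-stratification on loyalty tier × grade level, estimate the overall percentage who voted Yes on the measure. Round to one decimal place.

39.0%

Each cell contributes population-share × respondent value:
  Bronze, Grade 6: (2,000/20,000) × 34.2 = 3.42
  Bronze, Grade 7: (5,400/20,000) × 36.7 = 9.909
  Silver, Grade 6: (1,400/20,000) × 38.5 = 2.695
  Silver, Grade 7: (11,200/20,000) × 41 = 22.96
Post-stratified estimate = 38.984 → 39.0%.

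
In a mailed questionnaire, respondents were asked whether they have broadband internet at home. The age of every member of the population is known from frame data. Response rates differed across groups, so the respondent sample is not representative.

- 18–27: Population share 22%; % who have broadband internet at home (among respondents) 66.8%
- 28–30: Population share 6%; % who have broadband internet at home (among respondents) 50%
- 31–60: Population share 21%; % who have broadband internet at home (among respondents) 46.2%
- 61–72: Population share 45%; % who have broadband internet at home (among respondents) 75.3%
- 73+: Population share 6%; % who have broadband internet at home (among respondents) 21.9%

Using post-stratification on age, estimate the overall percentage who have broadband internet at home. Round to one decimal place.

Weight each group's respondent value by its population share:
  18–27: 0.22 × 66.8 = 14.696
  28–30: 0.06 × 50 = 3
  31–60: 0.21 × 46.2 = 9.702
  61–72: 0.45 × 75.3 = 33.885
  73+: 0.06 × 21.9 = 1.314
Post-stratified estimate = 62.597 → 62.6%.

62.6%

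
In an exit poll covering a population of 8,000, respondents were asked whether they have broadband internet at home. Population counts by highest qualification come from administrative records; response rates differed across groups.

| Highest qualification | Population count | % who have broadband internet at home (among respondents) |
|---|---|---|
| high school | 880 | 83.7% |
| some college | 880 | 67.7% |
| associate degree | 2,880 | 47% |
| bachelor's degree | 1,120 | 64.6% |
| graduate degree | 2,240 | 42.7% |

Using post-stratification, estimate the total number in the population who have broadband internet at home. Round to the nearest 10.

4,370

Apply each group's respondent rate to its population count:
  high school: 880 × 83.7% = 736.56
  some college: 880 × 67.7% = 595.76
  associate degree: 2,880 × 47% = 1353.6
  bachelor's degree: 1,120 × 64.6% = 723.52
  graduate degree: 2,240 × 42.7% = 956.48
Estimated total = 4365.92 → 4,370.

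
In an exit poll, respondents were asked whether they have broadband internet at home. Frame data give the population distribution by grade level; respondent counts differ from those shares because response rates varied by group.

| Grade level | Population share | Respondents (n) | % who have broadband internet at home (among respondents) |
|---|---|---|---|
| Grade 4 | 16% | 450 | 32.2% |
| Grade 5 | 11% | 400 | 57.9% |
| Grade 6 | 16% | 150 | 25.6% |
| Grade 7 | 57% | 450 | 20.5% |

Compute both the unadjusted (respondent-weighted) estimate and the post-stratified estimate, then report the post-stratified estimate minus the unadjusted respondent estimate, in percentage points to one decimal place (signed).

-7.7 percentage points

Unadjusted (pooled respondent) estimate weights by respondent counts:
  (450/1450)×32.2 + (400/1450)×57.9 + (150/1450)×25.6 + (450/1450)×20.5 = 34.9759%
Post-stratified estimate weights by population shares:
  0.16×32.2 + 0.11×57.9 + 0.16×25.6 + 0.57×20.5 = 27.302%
Difference = 27.302 − 34.9759 = -7.6739 pp.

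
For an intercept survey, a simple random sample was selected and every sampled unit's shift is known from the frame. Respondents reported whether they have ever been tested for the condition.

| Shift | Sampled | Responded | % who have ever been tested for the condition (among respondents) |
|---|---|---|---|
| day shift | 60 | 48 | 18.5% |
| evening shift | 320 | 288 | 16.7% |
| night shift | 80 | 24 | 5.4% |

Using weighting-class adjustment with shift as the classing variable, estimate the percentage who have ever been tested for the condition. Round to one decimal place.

Class response rates: day shift 48/60 = 80%, evening shift 288/320 = 90%, night shift 24/80 = 30%.
Inverse-response-rate weighting restores each class to its sampled count, so class totals weight by n_sampled:
  day shift: 60 × 18.5 = 1110
  evening shift: 320 × 16.7 = 5344
  night shift: 80 × 5.4 = 432
Adjusted estimate = 6886 / 460 = 14.9696 → 15.0%.

15.0%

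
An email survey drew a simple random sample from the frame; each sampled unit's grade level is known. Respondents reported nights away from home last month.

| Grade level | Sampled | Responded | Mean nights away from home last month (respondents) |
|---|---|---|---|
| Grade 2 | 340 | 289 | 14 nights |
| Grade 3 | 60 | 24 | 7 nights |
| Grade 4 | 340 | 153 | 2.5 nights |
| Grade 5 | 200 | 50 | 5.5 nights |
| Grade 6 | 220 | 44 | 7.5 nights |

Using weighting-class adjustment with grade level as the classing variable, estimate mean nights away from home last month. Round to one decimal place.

Response rates by class: Grade 2 289/340 = 85%, Grade 3 24/60 = 40%, Grade 4 153/340 = 45%, Grade 5 50/200 = 25%, Grade 6 44/220 = 20%.
Inverse-response-rate weighting restores each class to its sampled count, so class totals weight by n_sampled:
  Grade 2: 340 × 14 = 4760
  Grade 3: 60 × 7 = 420
  Grade 4: 340 × 2.5 = 850
  Grade 5: 200 × 5.5 = 1100
  Grade 6: 220 × 7.5 = 1650
Adjusted estimate = 8780 / 1,160 = 7.56897 → 7.6.

7.6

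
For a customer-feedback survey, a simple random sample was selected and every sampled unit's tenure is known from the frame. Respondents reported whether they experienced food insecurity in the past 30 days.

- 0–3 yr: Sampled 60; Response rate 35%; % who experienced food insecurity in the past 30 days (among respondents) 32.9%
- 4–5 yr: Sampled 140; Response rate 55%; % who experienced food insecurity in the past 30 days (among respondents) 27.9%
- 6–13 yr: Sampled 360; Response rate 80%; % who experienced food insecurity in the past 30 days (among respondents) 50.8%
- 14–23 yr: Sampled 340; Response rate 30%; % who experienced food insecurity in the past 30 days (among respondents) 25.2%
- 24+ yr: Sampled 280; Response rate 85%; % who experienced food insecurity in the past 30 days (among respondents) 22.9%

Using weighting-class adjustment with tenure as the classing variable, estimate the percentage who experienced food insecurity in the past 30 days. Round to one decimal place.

With weight = n_sampled/n_responded per class, the weighted class total is n_sampled:
  0–3 yr: 60 × 32.9 = 1974
  4–5 yr: 140 × 27.9 = 3906
  6–13 yr: 360 × 50.8 = 18,288
  14–23 yr: 340 × 25.2 = 8568
  24+ yr: 280 × 22.9 = 6412
Adjusted estimate = 39,148 / 1,180 = 33.1763 → 33.2%.

33.2%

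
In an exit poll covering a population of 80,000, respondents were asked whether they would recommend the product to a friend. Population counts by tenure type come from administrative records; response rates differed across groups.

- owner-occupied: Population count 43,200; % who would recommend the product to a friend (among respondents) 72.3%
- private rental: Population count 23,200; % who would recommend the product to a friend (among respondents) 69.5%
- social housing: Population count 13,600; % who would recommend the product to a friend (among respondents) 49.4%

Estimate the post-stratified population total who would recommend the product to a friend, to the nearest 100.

54,100

Each cell contributes its population count × the respondent rate:
  owner-occupied: 43,200 × 72.3% = 31233.6
  private rental: 23,200 × 69.5% = 16,124
  social housing: 13,600 × 49.4% = 6718.4
Estimated total = 54,076 → 54,100.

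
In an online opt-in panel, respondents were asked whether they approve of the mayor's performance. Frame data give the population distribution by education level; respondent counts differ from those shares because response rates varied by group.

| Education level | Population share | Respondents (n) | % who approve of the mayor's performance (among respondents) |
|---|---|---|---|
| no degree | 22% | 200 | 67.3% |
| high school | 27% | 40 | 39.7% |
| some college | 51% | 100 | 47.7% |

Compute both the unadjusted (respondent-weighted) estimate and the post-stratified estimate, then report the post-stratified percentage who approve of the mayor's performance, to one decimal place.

49.9%

Naive respondent-only estimate (weights = respondent counts):
  (200/340)×67.3 + (40/340)×39.7 + (100/340)×47.7 = 58.2882%
Reweighting by population education level shares:
  0.22×67.3 + 0.27×39.7 + 0.51×47.7 = 49.852%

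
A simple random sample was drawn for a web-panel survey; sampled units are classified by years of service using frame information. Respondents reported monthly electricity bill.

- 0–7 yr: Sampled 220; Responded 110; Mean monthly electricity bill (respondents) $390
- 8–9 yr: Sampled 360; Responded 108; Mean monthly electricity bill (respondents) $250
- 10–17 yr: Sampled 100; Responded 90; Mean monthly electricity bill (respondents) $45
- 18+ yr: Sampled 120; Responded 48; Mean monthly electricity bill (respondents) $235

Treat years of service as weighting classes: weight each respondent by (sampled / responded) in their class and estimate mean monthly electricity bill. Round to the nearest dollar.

Response rates by class: 0–7 yr 110/220 = 50%, 8–9 yr 108/360 = 30%, 10–17 yr 90/100 = 90%, 18+ yr 48/120 = 40%.
Inverse-response-rate weighting restores each class to its sampled count, so class totals weight by n_sampled:
  0–7 yr: 220 × 390 = 85,800
  8–9 yr: 360 × 250 = 90,000
  10–17 yr: 100 × 45 = 4500
  18+ yr: 120 × 235 = 28,200
Adjusted estimate = 208,500 / 800 = 260.625 → $261.

$261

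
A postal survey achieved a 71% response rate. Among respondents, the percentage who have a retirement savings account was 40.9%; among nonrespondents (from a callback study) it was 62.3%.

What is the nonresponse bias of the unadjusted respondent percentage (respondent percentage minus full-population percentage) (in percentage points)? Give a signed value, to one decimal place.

Nonresponse fraction = 1 − 0.71 = 0.29.
Bias = (nonresponse fraction) × (respondent percentage − nonrespondent percentage)
     = 0.29 × (40.9 − 62.3) = 0.29 × -21.4 = -6.206.

-6.2 percentage points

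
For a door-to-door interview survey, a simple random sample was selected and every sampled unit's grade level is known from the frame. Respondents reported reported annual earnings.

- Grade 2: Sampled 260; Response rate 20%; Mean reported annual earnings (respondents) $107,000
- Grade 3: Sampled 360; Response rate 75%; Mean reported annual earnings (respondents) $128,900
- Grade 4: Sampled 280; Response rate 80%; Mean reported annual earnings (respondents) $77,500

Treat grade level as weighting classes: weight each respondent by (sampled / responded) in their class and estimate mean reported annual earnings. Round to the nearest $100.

Each respondent's weight = sampled/responded in their class; summing within a class gives n_sampled, so:
  Grade 2: 260 × 107,000 = 27,820,000
  Grade 3: 360 × 128,900 = 46,404,000
  Grade 4: 280 × 77,500 = 21,700,000
Adjusted estimate = 95,924,000 / 900 = 106582 → $106,600.

$106,600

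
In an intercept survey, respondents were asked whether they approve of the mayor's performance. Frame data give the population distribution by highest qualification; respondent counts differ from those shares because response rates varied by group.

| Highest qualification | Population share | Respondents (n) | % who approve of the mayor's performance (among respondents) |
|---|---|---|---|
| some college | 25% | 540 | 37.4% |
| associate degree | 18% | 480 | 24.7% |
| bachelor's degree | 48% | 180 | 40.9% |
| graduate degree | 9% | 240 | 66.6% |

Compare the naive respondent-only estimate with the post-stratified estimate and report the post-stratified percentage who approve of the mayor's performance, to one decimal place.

Naive respondent-only estimate (weights = respondent counts):
  (540/1440)×37.4 + (480/1440)×24.7 + (180/1440)×40.9 + (240/1440)×66.6 = 38.4708%
Reweighting by population highest qualification shares:
  0.25×37.4 + 0.18×24.7 + 0.48×40.9 + 0.09×66.6 = 39.422%

39.4%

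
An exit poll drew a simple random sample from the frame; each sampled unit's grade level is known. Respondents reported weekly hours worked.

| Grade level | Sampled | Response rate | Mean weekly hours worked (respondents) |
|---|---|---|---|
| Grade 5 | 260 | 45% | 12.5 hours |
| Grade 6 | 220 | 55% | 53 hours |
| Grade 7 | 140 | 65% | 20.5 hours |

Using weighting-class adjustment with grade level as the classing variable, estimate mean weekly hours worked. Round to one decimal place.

28.7

Inverse-response-rate weighting restores each class to its sampled count, so class totals weight by n_sampled:
  Grade 5: 260 × 12.5 = 3250
  Grade 6: 220 × 53 = 11,660
  Grade 7: 140 × 20.5 = 2870
Adjusted estimate = 17,780 / 620 = 28.6774 → 28.7.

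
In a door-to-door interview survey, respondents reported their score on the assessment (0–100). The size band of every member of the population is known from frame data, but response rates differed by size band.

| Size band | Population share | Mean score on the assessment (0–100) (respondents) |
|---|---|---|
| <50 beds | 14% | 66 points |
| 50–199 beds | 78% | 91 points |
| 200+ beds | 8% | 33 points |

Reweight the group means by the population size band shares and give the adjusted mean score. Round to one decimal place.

Weight each group's respondent value by its population share:
  <50 beds: 0.14 × 66 = 9.24
  50–199 beds: 0.78 × 91 = 70.98
  200+ beds: 0.08 × 33 = 2.64
Post-stratified estimate = 82.86 → 82.9.

82.9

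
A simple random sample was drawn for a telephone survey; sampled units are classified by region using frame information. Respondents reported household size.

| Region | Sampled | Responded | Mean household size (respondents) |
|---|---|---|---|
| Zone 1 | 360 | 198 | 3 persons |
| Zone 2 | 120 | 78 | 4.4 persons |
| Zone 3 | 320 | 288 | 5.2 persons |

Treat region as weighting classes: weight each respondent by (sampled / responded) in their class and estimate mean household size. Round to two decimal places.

4.09

Response rates by class: Zone 1 198/360 = 55%, Zone 2 78/120 = 65%, Zone 3 288/320 = 90%.
Each respondent's weight = sampled/responded in their class; summing within a class gives n_sampled, so:
  Zone 1: 360 × 3 = 1080
  Zone 2: 120 × 4.4 = 528
  Zone 3: 320 × 5.2 = 1664
Adjusted estimate = 3272 / 800 = 4.09 → 4.09.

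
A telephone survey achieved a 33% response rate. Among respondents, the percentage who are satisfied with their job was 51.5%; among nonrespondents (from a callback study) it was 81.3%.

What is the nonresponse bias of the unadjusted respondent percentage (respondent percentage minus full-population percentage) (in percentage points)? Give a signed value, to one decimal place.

Nonresponse fraction = 1 − 0.33 = 0.67.
Bias = (nonresponse fraction) × (respondent percentage − nonrespondent percentage)
     = 0.67 × (51.5 − 81.3) = 0.67 × -29.8 = -19.966.

-20.0 percentage points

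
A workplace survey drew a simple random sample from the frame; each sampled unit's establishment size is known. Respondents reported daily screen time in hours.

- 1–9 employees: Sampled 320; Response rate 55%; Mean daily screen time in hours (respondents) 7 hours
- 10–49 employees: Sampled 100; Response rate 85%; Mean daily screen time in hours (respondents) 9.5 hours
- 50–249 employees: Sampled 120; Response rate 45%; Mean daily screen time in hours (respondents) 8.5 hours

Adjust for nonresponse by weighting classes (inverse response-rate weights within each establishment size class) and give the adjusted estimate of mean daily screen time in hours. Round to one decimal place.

Weighting each respondent by the inverse class response rate inflates each class back to its sampled size, so the class weight is n_sampled:
  1–9 employees: 320 × 7 = 2240
  10–49 employees: 100 × 9.5 = 950
  50–249 employees: 120 × 8.5 = 1020
Adjusted estimate = 4210 / 540 = 7.7963 → 7.8.

7.8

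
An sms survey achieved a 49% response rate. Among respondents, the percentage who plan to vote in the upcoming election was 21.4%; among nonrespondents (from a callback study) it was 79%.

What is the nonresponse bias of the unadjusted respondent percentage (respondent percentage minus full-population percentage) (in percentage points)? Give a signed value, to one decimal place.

-29.4 percentage points

Nonresponse fraction = 1 − 0.49 = 0.51.
Bias = (nonresponse fraction) × (respondent percentage − nonrespondent percentage)
     = 0.51 × (21.4 − 79) = 0.51 × -57.6 = -29.376.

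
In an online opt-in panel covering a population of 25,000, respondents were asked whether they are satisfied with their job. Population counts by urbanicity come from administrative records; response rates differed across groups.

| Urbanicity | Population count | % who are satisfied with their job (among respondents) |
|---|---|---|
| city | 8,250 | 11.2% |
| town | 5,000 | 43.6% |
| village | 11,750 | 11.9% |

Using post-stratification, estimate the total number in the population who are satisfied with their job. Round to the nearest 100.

Each cell contributes its population count × the respondent rate:
  city: 8,250 × 11.2% = 924
  town: 5,000 × 43.6% = 2180
  village: 11,750 × 11.9% = 1398.25
Estimated total = 4502.25 → 4,500.

4,500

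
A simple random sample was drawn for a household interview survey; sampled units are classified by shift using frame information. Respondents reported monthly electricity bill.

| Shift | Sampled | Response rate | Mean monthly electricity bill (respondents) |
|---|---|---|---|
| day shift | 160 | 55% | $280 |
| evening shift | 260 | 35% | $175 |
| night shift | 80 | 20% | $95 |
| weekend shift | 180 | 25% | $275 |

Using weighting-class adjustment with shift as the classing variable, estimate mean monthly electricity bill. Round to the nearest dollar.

$217

Each respondent's weight = sampled/responded in their class; summing within a class gives n_sampled, so:
  day shift: 160 × 280 = 44,800
  evening shift: 260 × 175 = 45,500
  night shift: 80 × 95 = 7600
  weekend shift: 180 × 275 = 49,500
Adjusted estimate = 147,400 / 680 = 216.765 → $217.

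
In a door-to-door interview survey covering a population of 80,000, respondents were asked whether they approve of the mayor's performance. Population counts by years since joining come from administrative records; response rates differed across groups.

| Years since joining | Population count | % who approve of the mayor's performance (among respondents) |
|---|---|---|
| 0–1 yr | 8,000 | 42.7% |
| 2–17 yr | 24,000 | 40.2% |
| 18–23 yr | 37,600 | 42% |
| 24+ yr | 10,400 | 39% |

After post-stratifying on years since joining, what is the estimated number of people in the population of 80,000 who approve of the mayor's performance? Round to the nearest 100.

32,900

Each cell contributes its population count × the respondent rate:
  0–1 yr: 8,000 × 42.7% = 3416
  2–17 yr: 24,000 × 40.2% = 9648
  18–23 yr: 37,600 × 42% = 15,792
  24+ yr: 10,400 × 39% = 4056
Estimated total = 32,912 → 32,900.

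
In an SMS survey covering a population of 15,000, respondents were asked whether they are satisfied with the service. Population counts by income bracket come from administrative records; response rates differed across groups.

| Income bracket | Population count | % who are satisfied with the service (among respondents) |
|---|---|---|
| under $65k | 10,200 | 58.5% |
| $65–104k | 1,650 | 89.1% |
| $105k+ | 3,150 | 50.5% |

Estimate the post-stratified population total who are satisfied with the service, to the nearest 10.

9,030

Each cell contributes its population count × the respondent rate:
  under $65k: 10,200 × 58.5% = 5967
  $65–104k: 1,650 × 89.1% = 1470.15
  $105k+: 3,150 × 50.5% = 1590.75
Estimated total = 9027.9 → 9,030.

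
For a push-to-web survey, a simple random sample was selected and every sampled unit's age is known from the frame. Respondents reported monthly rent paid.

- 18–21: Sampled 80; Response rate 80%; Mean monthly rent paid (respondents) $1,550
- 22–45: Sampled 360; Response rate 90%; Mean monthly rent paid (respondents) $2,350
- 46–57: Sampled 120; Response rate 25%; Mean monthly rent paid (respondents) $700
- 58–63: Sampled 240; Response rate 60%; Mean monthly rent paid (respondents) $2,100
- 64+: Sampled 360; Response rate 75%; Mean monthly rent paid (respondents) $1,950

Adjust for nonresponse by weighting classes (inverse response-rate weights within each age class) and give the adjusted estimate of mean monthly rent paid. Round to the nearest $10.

$1,950

Weighting each respondent by the inverse class response rate inflates each class back to its sampled size, so the class weight is n_sampled:
  18–21: 80 × 1550 = 124,000
  22–45: 360 × 2350 = 846,000
  46–57: 120 × 700 = 84,000
  58–63: 240 × 2100 = 504,000
  64+: 360 × 1950 = 702,000
Adjusted estimate = 2,260,000 / 1,160 = 1948.28 → $1,950.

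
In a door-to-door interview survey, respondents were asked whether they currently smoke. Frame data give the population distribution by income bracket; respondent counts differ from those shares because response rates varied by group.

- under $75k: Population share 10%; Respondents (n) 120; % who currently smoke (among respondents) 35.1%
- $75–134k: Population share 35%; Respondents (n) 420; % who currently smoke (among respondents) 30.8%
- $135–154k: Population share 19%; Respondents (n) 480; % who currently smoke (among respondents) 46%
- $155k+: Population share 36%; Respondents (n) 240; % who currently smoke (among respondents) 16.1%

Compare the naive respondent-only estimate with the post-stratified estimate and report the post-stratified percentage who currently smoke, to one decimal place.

28.8%

Without adjustment, the pooled respondent share is:
  (120/1260)×35.1 + (420/1260)×30.8 + (480/1260)×46 + (240/1260)×16.1 = 34.2%
Post-stratifying to population shares instead:
  0.1×35.1 + 0.35×30.8 + 0.19×46 + 0.36×16.1 = 28.826%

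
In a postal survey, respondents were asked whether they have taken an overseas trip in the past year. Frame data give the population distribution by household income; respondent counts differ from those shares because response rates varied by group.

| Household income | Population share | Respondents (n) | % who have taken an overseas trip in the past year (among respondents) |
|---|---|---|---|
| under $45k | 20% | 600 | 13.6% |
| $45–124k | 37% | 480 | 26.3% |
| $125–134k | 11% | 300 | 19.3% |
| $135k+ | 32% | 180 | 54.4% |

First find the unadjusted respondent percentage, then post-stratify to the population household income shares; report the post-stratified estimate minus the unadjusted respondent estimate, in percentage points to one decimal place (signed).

+8.7 percentage points

Without adjustment, the pooled respondent share is:
  (600/1560)×13.6 + (480/1560)×26.3 + (300/1560)×19.3 + (180/1560)×54.4 = 23.3115%
Post-stratifying to population shares instead:
  0.2×13.6 + 0.37×26.3 + 0.11×19.3 + 0.32×54.4 = 31.982%
Difference = 31.982 − 23.3115 = 8.6705 pp.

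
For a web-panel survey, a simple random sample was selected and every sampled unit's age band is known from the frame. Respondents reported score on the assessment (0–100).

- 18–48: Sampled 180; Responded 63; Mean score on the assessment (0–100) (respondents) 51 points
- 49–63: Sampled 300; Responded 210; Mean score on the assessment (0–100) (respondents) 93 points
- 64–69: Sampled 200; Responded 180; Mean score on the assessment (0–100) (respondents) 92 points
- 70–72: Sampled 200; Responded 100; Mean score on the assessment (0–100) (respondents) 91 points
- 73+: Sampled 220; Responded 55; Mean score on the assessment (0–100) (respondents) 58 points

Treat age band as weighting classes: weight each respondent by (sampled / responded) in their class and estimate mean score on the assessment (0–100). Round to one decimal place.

78.6

Response rates by class: 18–48 63/180 = 35%, 49–63 210/300 = 70%, 64–69 180/200 = 90%, 70–72 100/200 = 50%, 73+ 55/220 = 25%.
Inverse-response-rate weighting restores each class to its sampled count, so class totals weight by n_sampled:
  18–48: 180 × 51 = 9180
  49–63: 300 × 93 = 27,900
  64–69: 200 × 92 = 18,400
  70–72: 200 × 91 = 18,200
  73+: 220 × 58 = 12,760
Adjusted estimate = 86,440 / 1,100 = 78.5818 → 78.6.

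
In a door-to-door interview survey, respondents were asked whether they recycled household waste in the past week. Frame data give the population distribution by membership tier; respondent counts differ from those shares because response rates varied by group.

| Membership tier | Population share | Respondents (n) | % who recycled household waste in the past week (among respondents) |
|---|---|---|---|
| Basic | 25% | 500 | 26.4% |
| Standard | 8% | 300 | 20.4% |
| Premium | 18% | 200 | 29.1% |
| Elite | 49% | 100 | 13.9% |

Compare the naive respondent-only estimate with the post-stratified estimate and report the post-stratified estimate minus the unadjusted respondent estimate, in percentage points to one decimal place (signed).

-3.8 percentage points

Unadjusted (pooled respondent) estimate weights by respondent counts:
  (500/1100)×26.4 + (300/1100)×20.4 + (200/1100)×29.1 + (100/1100)×13.9 = 24.1182%
Reweighting by population membership tier shares:
  0.25×26.4 + 0.08×20.4 + 0.18×29.1 + 0.49×13.9 = 20.281%
Difference = 20.281 − 24.1182 = -3.8372 pp.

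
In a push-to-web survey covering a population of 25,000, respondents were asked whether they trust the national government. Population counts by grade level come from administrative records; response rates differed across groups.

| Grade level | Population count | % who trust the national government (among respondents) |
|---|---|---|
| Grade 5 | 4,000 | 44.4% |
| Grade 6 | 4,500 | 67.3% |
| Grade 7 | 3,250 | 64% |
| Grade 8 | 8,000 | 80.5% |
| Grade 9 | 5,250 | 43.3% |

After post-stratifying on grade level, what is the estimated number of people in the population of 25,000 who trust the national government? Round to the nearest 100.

15,600

Each cell contributes its population count × the respondent rate:
  Grade 5: 4,000 × 44.4% = 1776
  Grade 6: 4,500 × 67.3% = 3028.5
  Grade 7: 3,250 × 64% = 2080
  Grade 8: 8,000 × 80.5% = 6440
  Grade 9: 5,250 × 43.3% = 2273.25
Estimated total = 15597.8 → 15,600.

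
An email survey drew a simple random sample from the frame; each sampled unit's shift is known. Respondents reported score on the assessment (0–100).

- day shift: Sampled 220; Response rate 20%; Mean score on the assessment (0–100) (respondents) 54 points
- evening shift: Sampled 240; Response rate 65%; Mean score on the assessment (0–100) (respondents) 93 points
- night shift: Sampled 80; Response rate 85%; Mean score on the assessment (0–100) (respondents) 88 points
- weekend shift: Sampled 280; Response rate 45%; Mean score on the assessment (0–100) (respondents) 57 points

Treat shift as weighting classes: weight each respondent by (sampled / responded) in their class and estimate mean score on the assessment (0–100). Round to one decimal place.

With weight = n_sampled/n_responded per class, the weighted class total is n_sampled:
  day shift: 220 × 54 = 11,880
  evening shift: 240 × 93 = 22,320
  night shift: 80 × 88 = 7040
  weekend shift: 280 × 57 = 15,960
Adjusted estimate = 57,200 / 820 = 69.7561 → 69.8.

69.8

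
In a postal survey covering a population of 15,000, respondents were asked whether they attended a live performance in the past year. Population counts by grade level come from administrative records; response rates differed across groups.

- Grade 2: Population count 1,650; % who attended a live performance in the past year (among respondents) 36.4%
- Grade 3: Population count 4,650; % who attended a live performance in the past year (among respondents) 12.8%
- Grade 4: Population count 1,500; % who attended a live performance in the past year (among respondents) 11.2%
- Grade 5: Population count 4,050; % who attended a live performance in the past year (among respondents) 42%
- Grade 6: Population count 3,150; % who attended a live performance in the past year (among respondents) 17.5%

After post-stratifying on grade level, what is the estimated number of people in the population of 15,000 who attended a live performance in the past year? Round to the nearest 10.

3,620

Estimated count per cell = population count × respondent percentage:
  Grade 2: 1,650 × 36.4% = 600.6
  Grade 3: 4,650 × 12.8% = 595.2
  Grade 4: 1,500 × 11.2% = 168
  Grade 5: 4,050 × 42% = 1701
  Grade 6: 3,150 × 17.5% = 551.25
Estimated total = 3616.05 → 3,620.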